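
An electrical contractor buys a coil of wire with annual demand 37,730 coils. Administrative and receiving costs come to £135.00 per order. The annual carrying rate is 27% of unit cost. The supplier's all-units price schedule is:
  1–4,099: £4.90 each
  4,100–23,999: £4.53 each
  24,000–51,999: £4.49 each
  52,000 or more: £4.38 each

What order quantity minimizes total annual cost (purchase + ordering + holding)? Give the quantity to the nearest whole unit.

Q* ≈ 4,100 coils

Holding cost per unit per year at price C is H = 0.27·C.
Candidates are each tier's EOQ (if it falls in that tier) and each price-break quantity.
EOQ at £4.90 = 2774.9 (feasible in tier 1): TC = 37,730×£4.90 + (37,730/2774.9)×135 + (2774.9/2)×0.27×£4.90 = £188,548.18.
EOQ at £4.53 = 2886.0 < 4100, so use break Q=4100: TC = 37,730×£4.53 + (37,730/4100.0)×135 + (4100.0/2)×0.27×£4.53 = £174,666.58.
EOQ at £4.49 = 2898.8 < 24000, so use break Q=24000: TC = 37,730×£4.49 + (37,730/24000.0)×135 + (24000.0/2)×0.27×£4.49 = £184,167.53.
EOQ at £4.38 = 2935.0 < 52000, so use break Q=52000: TC = 37,730×£4.38 + (37,730/52000.0)×135 + (52000.0/2)×0.27×£4.38 = £196,102.95.
Lowest total cost is £174,666.58 at Q = 4100.0.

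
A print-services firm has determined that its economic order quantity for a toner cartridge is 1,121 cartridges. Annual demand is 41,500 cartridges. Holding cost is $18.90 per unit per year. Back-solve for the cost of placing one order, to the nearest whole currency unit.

The basic EOQ model gives Q* = √(2DS/H); rearrange for the unknown.
From Q* = √(2DS/H): S = Q*²H / (2D) = 1,121² × 18.9 / (2 × 41,500) = 286.1508.

S ≈ $286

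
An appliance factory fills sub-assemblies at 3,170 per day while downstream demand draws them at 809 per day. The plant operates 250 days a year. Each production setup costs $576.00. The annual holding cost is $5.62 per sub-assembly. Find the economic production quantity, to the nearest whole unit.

Annual demand D = 809 × 250 = 202,250.
Production build-up factor (1 − d/p) = 1 − 809/3,170 = 0.7448.
Q* = √(2DS / (H(1 − d/p))) = √(2 × 202,250 × 576 / (5.62 × 0.7448)).
= √(232,992,000 / 4.1857) ≈ 7460.776.

Q* ≈ 7,461 sub-assemblies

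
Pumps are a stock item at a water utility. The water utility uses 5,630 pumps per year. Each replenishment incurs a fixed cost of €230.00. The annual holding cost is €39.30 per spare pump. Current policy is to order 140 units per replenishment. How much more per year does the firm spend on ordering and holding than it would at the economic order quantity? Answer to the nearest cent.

Extra cost ≈ €1,911.72 per year

EOQ = √(2DS/H) = √(2 × 5,630 × 230 / 39.3) ≈ 256.71.
Cost at Q* = (D/Q*)S + (Q*/2)H = √(2DSH) ≈ €10,088.56.
Cost at Q = 140: (5,630/140)×230 + (140/2)×39.3 = €9,249.29 + €2,751.00 = €12,000.29.
Excess = €12,000.29 − €10,088.56 = €1,911.72.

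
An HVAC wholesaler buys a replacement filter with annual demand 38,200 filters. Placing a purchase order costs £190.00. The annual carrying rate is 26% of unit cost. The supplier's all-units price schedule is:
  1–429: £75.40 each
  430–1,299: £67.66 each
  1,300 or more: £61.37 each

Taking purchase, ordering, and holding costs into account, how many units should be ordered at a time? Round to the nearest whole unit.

Q* ≈ 1,300 filters

Holding cost per unit per year at price C is H = 0.26·C.
Evaluate total cost at each tier's feasible EOQ or, if the EOQ is below the tier, at the tier's minimum quantity.
Tier 1 (£75.40): EOQ = 860.5 exceeds tier's upper bound 429, so this tier is dominated.
EOQ at £67.66 = 908.4 (feasible in tier 2): TC = 38,200×£67.66 + (38,200/908.4)×190 + (908.4/2)×0.26×£67.66 = £2,600,591.98.
EOQ at £61.37 = 953.8 < 1300, so use break Q=1300: TC = 38,200×£61.37 + (38,200/1300.0)×190 + (1300.0/2)×0.26×£61.37 = £2,360,288.61.
Lowest total cost is £2,360,288.61 at Q = 1300.0.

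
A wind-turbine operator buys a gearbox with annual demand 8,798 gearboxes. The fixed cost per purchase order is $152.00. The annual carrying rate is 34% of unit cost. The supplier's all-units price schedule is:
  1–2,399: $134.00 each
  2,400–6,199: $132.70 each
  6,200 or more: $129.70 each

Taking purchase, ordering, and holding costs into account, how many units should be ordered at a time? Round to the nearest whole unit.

Q* ≈ 242 gearboxes

Holding cost per unit per year at price C is H = 0.34·C.
Evaluate total cost at each tier's feasible EOQ or, if the EOQ is below the tier, at the tier's minimum quantity.
EOQ at $134.00 = 242.3 (feasible in tier 1): TC = 8,798×$134.00 + (8,798/242.3)×152 + (242.3/2)×0.34×$134.00 = $1,189,970.77.
EOQ at $132.70 = 243.5 < 2400, so use break Q=2400: TC = 8,798×$132.70 + (8,798/2400.0)×152 + (2400.0/2)×0.34×$132.70 = $1,222,193.41.
EOQ at $129.70 = 246.3 < 6200, so use break Q=6200: TC = 8,798×$129.70 + (8,798/6200.0)×152 + (6200.0/2)×0.34×$129.70 = $1,278,020.09.
Lowest total cost is $1,189,970.77 at Q = 242.3.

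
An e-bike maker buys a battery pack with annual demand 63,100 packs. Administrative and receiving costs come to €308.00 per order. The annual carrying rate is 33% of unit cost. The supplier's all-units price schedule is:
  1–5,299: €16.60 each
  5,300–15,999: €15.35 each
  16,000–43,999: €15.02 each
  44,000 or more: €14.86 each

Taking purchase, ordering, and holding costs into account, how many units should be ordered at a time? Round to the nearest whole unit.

Q* ≈ 5,300 packs

Holding cost per unit per year at price C is H = 0.33·C.
Candidates are each tier's EOQ (if it falls in that tier) and each price-break quantity.
EOQ at €16.60 = 2663.8 (feasible in tier 1): TC = 63,100×€16.60 + (63,100/2663.8)×308 + (2663.8/2)×0.33×€16.60 = €1,062,052.04.
EOQ at €15.35 = 2770.1 < 5300, so use break Q=5300: TC = 63,100×€15.35 + (63,100/5300.0)×308 + (5300.0/2)×0.33×€15.35 = €985,675.52.
EOQ at €15.02 = 2800.4 < 16000, so use break Q=16000: TC = 63,100×€15.02 + (63,100/16000.0)×308 + (16000.0/2)×0.33×€15.02 = €988,629.48.
EOQ at €14.86 = 2815.4 < 44000, so use break Q=44000: TC = 63,100×€14.86 + (63,100/44000.0)×308 + (44000.0/2)×0.33×€14.86 = €1,045,991.30.
Lowest total cost is €985,675.52 at Q = 5300.0.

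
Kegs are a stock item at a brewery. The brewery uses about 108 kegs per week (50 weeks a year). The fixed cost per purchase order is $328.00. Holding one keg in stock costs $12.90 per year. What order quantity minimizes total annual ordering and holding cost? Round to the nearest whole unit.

Annual demand D = 108 × 50 = 5,400.
EOQ = √(2DS / H) = √(2 × 5,400 × 328 / 12.9).
= √(3,542,400 / 12.9) = √274,604.6512 ≈ 524.027.

Q* ≈ 524 kegs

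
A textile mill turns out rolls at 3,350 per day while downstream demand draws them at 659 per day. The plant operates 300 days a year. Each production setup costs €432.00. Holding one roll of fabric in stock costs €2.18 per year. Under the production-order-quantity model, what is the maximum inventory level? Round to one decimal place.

Annual demand D = 659 × 300 = 197,700.
Production build-up factor (1 − d/p) = 1 − 659/3,350 = 0.8033.
Q* = √(2DS / (H(1 − d/p))) = √(2 × 197,700 × 432 / (2.18 × 0.8033)).
= √(170,812,800 / 1.7512) ≈ 9876.374.
Maximum inventory = Q*(1 − d/p) = 9876.374 × 0.8033 ≈ 7933.529.

I_max ≈ 7,933.5 rolls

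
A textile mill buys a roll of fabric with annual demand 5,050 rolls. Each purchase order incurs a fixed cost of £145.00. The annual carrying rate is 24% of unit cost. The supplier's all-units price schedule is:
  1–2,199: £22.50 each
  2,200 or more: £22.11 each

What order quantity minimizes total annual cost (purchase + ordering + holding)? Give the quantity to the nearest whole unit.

Q* ≈ 521 rolls

Holding cost per unit per year at price C is H = 0.24·C.
For each price level, check whether its EOQ is feasible; otherwise the best quantity at that price is the breakpoint.
EOQ at £22.50 = 520.8 (feasible in tier 1): TC = 5,050×£22.50 + (5,050/520.8)×145 + (520.8/2)×0.24×£22.50 = £116,437.17.
EOQ at £22.11 = 525.3 < 2200, so use break Q=2200: TC = 5,050×£22.11 + (5,050/2200.0)×145 + (2200.0/2)×0.24×£22.11 = £117,825.38.
Lowest total cost is £116,437.17 at Q = 520.8.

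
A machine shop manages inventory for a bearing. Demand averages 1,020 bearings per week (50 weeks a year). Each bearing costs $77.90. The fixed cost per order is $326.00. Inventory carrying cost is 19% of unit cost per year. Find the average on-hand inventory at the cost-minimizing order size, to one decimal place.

Annual demand D = 1,020 × 50 = 51,000.
Holding cost H = 0.19 × $77.90 = $14.8010 per unit per year.
The optimal lot size = √(2DS/H) = √(2 × 51,000 × 326 / 14.801) ≈ 1498.87.
Average inventory = Q*/2 ≈ 1498.87 / 2 = 749.434.

Average inventory ≈ 749.4 bearings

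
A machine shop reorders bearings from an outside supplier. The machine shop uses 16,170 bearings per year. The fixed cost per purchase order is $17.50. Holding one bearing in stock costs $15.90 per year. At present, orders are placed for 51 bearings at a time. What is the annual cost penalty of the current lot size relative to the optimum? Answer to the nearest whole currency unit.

EOQ = √(2DS/H) = √(2 × 16,170 × 17.5 / 15.9) ≈ 188.66.
Cost at Q* = (D/Q*)S + (Q*/2)H = √(2DSH) ≈ $2,999.77.
Cost at Q = 51: (16,170/51)×17.5 + (51/2)×15.9 = $5,548.53 + $405.45 = $5,953.98.
Excess = $5,953.98 − $2,999.77 = $2,954.21.

Extra cost ≈ $2,954 per year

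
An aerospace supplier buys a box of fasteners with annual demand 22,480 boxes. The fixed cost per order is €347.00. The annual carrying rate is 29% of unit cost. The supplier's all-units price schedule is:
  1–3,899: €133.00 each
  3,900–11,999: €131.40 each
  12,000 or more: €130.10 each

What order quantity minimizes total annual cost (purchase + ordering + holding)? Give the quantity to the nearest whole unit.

Q* ≈ 636 boxes

Holding cost per unit per year at price C is H = 0.29·C.
Evaluate total cost at each tier's feasible EOQ or, if the EOQ is below the tier, at the tier's minimum quantity.
EOQ at €133.00 = 636.0 (feasible in tier 1): TC = 22,480×€133.00 + (22,480/636.0)×347 + (636.0/2)×0.29×€133.00 = €3,014,370.29.
EOQ at €131.40 = 639.9 < 3900, so use break Q=3900: TC = 22,480×€131.40 + (22,480/3900.0)×347 + (3900.0/2)×0.29×€131.40 = €3,030,178.84.
EOQ at €130.10 = 643.0 < 12000, so use break Q=12000: TC = 22,480×€130.10 + (22,480/12000.0)×347 + (12000.0/2)×0.29×€130.10 = €3,151,672.05.
Lowest total cost is €3,014,370.29 at Q = 636.0.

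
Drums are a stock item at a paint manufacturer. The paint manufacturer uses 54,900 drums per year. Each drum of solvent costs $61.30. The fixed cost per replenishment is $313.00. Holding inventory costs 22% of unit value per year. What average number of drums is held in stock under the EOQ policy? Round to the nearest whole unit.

Holding cost H = 0.22 × $61.30 = $13.4860 per unit per year.
The optimal lot size = √(2DS/H) = √(2 × 54,900 × 313 / 13.486) ≈ 1596.36.
Average inventory = Q*/2 ≈ 1596.36 / 2 = 798.182.

Average inventory ≈ 798 drums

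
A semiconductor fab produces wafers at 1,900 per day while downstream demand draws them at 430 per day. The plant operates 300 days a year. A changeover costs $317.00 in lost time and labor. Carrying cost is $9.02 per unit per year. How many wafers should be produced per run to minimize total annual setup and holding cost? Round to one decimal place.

Annual demand D = 430 × 300 = 129,000.
Production build-up factor (1 − d/p) = 1 − 430/1,900 = 0.7737.
Q* = √(2DS / (H(1 − d/p))) = √(2 × 129,000 × 317 / (9.02 × 0.7737)).
= √(81,786,000 / 6.9786) ≈ 3423.374.

Q* ≈ 3,423.4 wafers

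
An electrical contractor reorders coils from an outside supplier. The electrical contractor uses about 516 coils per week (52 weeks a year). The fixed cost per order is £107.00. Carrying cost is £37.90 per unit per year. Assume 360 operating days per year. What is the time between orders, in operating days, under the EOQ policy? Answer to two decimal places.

Annual demand D = 516 × 52 = 26,832.
Q* = √(2DS/H) = √(2 × 26,832 × 107 / 37.9) ≈ 389.24.
Cycle time = Q*/D × 360 = 389.24 / 26,832 × 360 ≈ 5.222 days.

T ≈ 5.22 days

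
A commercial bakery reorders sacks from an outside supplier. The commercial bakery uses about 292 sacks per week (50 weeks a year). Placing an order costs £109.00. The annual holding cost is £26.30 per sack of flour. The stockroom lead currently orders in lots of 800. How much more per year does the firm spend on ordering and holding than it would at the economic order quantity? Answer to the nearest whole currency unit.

Annual demand D = 292 × 50 = 14,600.
EOQ = √(2DS/H) = √(2 × 14,600 × 109 / 26.3) ≈ 347.88.
Cost at Q* = (D/Q*)S + (Q*/2)H = √(2DSH) ≈ £9,149.19.
Cost at Q = 800: (14,600/800)×109 + (800/2)×26.3 = £1,989.25 + £10,520.00 = £12,509.25.
Excess = £12,509.25 − £9,149.19 = £3,360.06.

Extra cost ≈ £3,360 per year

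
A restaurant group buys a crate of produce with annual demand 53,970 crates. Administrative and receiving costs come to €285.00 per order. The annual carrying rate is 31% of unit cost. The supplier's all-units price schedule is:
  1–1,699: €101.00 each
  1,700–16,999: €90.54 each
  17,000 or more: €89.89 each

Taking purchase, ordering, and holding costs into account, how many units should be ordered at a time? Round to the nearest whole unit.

Holding cost per unit per year at price C is H = 0.31·C.
Candidates are each tier's EOQ (if it falls in that tier) and each price-break quantity.
EOQ at €101.00 = 991.2 (feasible in tier 1): TC = 53,970×€101.00 + (53,970/991.2)×285 + (991.2/2)×0.31×€101.00 = €5,482,005.24.
EOQ at €90.54 = 1046.9 < 1700, so use break Q=1700: TC = 53,970×€90.54 + (53,970/1700.0)×285 + (1700.0/2)×0.31×€90.54 = €4,919,349.00.
EOQ at €89.89 = 1050.7 < 17000, so use break Q=17000: TC = 53,970×€89.89 + (53,970/17000.0)×285 + (17000.0/2)×0.31×€89.89 = €5,089,128.24.
Lowest total cost is €4,919,349.00 at Q = 1700.0.

Q* ≈ 1,700 crates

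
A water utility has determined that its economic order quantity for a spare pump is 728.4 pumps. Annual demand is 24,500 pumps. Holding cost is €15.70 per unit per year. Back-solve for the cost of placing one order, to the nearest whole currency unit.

Squaring Q* = √(2DS/H) gives Q*² = 2DS/H.
From Q* = √(2DS/H): S = Q*²H / (2D) = 728.4² × 15.7 / (2 × 24,500) = 169.9979.

S ≈ €170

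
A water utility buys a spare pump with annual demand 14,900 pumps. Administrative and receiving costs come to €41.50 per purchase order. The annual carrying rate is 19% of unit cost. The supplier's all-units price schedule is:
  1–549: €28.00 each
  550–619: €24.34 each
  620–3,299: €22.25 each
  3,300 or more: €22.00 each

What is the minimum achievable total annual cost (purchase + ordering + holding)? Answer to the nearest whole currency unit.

TC* ≈ €333,833

Holding cost per unit per year at price C is H = 0.19·C.
Evaluate total cost at each tier's feasible EOQ or, if the EOQ is below the tier, at the tier's minimum quantity.
EOQ at €28.00 = 482.1 (feasible in tier 1): TC = 14,900×€28.00 + (14,900/482.1)×41.5 + (482.1/2)×0.19×€28.00 = €419,765.00.
EOQ at €24.34 = 517.1 < 550, so use break Q=550: TC = 14,900×€24.34 + (14,900/550.0)×41.5 + (550.0/2)×0.19×€24.34 = €365,062.04.
EOQ at €22.25 = 540.9 < 620, so use break Q=620: TC = 14,900×€22.25 + (14,900/620.0)×41.5 + (620.0/2)×0.19×€22.25 = €333,832.86.
EOQ at €22.00 = 543.9 < 3300, so use break Q=3300: TC = 14,900×€22.00 + (14,900/3300.0)×41.5 + (3300.0/2)×0.19×€22.00 = €334,884.38.
Lowest total cost among the candidates is at Q = 620.0.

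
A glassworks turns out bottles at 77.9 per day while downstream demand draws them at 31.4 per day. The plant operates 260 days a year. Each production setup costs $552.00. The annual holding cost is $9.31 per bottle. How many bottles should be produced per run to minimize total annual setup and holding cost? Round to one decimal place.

Annual demand D = 31.4 × 260 = 8,164.
Production build-up factor (1 − d/p) = 1 − 31.4/77.9 = 0.5969.
Q* = √(2DS / (H(1 − d/p))) = √(2 × 8,164 × 552 / (9.31 × 0.5969)).
= √(9,013,056 / 5.5573) ≈ 1273.513.

Q* ≈ 1,273.5 bottles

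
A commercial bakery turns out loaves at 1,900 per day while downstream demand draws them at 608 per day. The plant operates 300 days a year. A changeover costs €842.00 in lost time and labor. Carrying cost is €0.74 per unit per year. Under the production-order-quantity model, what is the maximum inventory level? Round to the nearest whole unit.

I_max ≈ 16,800 loaves

Annual demand D = 608 × 300 = 182,400.
Production build-up factor (1 − d/p) = 1 − 608/1,900 = 0.6800.
Q* = √(2DS / (H(1 − d/p))) = √(2 × 182,400 × 842 / (0.74 × 0.6800)).
= √(307,161,600 / 0.5032) ≈ 24706.609.
Maximum inventory = Q*(1 − d/p) = 24706.609 × 0.6800 ≈ 16800.494.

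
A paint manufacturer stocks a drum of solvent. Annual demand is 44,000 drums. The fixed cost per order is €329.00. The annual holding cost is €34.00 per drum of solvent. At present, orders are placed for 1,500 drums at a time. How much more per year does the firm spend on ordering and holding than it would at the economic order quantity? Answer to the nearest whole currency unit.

EOQ = √(2DS/H) = √(2 × 44,000 × 329 / 34) ≈ 922.78.
Cost at Q* = (D/Q*)S + (Q*/2)H = √(2DSH) ≈ €31,374.64.
Cost at Q = 1,500: (44,000/1,500)×329 + (1,500/2)×34 = €9,650.67 + €25,500.00 = €35,150.67.
Excess = €35,150.67 − €31,374.64 = €3,776.03.

Extra cost ≈ €3,776 per year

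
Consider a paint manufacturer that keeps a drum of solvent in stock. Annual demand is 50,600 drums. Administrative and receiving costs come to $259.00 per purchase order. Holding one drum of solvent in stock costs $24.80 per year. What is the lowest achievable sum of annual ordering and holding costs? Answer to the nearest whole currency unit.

TC* ≈ $25,496

Q* = √(2DS/H) = √(2 × 50,600 × 259 / 24.8) ≈ 1028.05.
At Q*, ordering cost (D/Q*)S equals holding cost (Q*/2)H, each = √(DSH/2).
Minimum total = √(2DSH) = √(2 × 50,600 × 259 × 24.8) ≈ 25495.644.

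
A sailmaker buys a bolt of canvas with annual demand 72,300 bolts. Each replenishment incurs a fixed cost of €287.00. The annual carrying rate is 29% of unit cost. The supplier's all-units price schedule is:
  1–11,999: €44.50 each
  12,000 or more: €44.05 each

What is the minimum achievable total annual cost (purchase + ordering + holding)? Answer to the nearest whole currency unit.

Holding cost per unit per year at price C is H = 0.29·C.
Evaluate total cost at each tier's feasible EOQ or, if the EOQ is below the tier, at the tier's minimum quantity.
EOQ at €44.50 = 1793.3 (feasible in tier 1): TC = 72,300×€44.50 + (72,300/1793.3)×287 + (1793.3/2)×0.29×€44.50 = €3,240,492.17.
EOQ at €44.05 = 1802.4 < 12000, so use break Q=12000: TC = 72,300×€44.05 + (72,300/12000.0)×287 + (12000.0/2)×0.29×€44.05 = €3,263,191.17.
Lowest total cost among the candidates is at Q = 1793.3.

TC* ≈ €3,240,492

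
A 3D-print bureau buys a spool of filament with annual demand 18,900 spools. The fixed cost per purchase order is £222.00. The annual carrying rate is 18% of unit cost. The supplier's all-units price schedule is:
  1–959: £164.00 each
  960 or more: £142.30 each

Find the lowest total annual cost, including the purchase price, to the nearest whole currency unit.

Holding cost per unit per year at price C is H = 0.18·C.
For each price level, check whether its EOQ is feasible; otherwise the best quantity at that price is the breakpoint.
EOQ at £164.00 = 533.2 (feasible in tier 1): TC = 18,900×£164.00 + (18,900/533.2)×222 + (533.2/2)×0.18×£164.00 = £3,115,339.12.
EOQ at £142.30 = 572.4 < 960, so use break Q=960: TC = 18,900×£142.30 + (18,900/960.0)×222 + (960.0/2)×0.18×£142.30 = £2,706,135.35.
Lowest total cost among the candidates is at Q = 960.0.

TC* ≈ £2,706,135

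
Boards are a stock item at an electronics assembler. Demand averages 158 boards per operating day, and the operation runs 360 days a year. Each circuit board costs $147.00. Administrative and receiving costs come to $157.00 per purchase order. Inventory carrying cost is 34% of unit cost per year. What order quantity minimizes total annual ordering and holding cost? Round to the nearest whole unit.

Q* ≈ 598 boards

Annual demand D = 158 × 360 = 56,880.
Holding cost H = 0.34 × $147.00 = $49.9800 per unit per year.
EOQ = √(2DS / H) = √(2 × 56,880 × 157 / 49.98).
= √(17,860,320 / 49.98) = √357,349.3397 ≈ 597.787.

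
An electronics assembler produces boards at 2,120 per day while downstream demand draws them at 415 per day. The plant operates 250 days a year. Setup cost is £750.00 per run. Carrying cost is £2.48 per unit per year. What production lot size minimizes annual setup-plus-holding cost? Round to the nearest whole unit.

Q* ≈ 8,833 boards

Annual demand D = 415 × 250 = 103,750.
Production build-up factor (1 − d/p) = 1 − 415/2,120 = 0.8042.
Q* = √(2DS / (H(1 − d/p))) = √(2 × 103,750 × 750 / (2.48 × 0.8042)).
= √(155,625,000 / 1.9945) ≈ 8833.231.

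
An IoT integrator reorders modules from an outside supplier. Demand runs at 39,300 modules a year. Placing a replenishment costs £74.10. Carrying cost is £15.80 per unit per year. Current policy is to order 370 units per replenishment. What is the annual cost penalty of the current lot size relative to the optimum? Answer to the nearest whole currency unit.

Extra cost ≈ £1,201 per year

EOQ = √(2DS/H) = √(2 × 39,300 × 74.1 / 15.8) ≈ 607.14.
Cost at Q* = (D/Q*)S + (Q*/2)H = √(2DSH) ≈ £9,592.88.
Cost at Q = 370: (39,300/370)×74.1 + (370/2)×15.8 = £7,870.62 + £2,923.00 = £10,793.62.
Excess = £10,793.62 − £9,592.88 = £1,200.74.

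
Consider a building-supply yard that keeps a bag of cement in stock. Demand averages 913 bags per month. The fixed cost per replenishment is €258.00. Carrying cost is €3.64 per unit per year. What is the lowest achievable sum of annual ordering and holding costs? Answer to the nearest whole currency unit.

Annual demand D = 913 × 12 = 10,956.
The optimal lot size = √(2DS/H) = √(2 × 10,956 × 258 / 3.64) ≈ 1246.24.
At Q*, ordering cost (D/Q*)S equals holding cost (Q*/2)H, each = √(DSH/2).
Minimum total = √(2DSH) = √(2 × 10,956 × 258 × 3.64) ≈ 4536.298.

TC* ≈ €4,536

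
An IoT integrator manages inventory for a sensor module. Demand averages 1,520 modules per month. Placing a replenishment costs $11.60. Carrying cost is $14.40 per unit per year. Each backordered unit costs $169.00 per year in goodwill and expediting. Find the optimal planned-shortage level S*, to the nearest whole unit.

S* ≈ 14 modules

Annual demand D = 1,520 × 12 = 18,240.
With planned backorders, Q* = √(2DS/H) · √((H+B)/B).
√(2DS/H) = √(2 × 18,240 × 11.6 / 14.4) = 171.425.
√((H+B)/B) = √((14.4+169)/169) = 1.0417.
Q* ≈ 178.579.
S* = Q* · H/(H+B) = 178.579 × 14.4/183.4 ≈ 14.022.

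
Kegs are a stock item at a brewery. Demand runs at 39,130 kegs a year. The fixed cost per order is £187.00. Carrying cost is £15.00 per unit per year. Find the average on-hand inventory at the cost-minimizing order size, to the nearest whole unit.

Average inventory ≈ 494 kegs

Q* = √(2DS/H) = √(2 × 39,130 × 187 / 15) ≈ 987.75.
Average inventory = Q*/2 ≈ 987.75 / 2 = 493.873.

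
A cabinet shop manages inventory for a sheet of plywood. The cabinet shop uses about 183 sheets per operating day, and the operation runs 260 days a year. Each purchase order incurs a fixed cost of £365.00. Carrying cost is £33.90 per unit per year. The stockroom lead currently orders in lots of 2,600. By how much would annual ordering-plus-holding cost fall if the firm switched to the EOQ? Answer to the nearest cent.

Annual demand D = 183 × 260 = 47,580.
EOQ = √(2DS/H) = √(2 × 47,580 × 365 / 33.9) ≈ 1012.22.
Cost at Q* = (D/Q*)S + (Q*/2)H = √(2DSH) ≈ £34,314.17.
Cost at Q = 2,600: (47,580/2,600)×365 + (2,600/2)×33.9 = £6,679.50 + £44,070.00 = £50,749.50.
Excess = £50,749.50 − £34,314.17 = £16,435.33.

Extra cost ≈ £16,435.33 per year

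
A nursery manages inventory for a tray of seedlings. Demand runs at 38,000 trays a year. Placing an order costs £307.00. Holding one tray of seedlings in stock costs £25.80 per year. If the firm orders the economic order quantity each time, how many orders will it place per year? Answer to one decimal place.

Q* = √(2DS/H) = √(2 × 38,000 × 307 / 25.8) ≈ 950.97.
Orders per year = D / Q* = 38,000 / 950.97 ≈ 39.959.

N ≈ 40.0 orders per year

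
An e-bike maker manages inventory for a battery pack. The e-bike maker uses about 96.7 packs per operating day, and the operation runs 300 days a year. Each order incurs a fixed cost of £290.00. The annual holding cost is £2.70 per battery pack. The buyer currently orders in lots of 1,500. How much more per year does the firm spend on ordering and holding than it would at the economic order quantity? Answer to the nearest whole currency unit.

Extra cost ≈ £893 per year

Annual demand D = 96.7 × 300 = 29,010.
EOQ = √(2DS/H) = √(2 × 29,010 × 290 / 2.7) ≈ 2496.35.
Cost at Q* = (D/Q*)S + (Q*/2)H = √(2DSH) ≈ £6,740.15.
Cost at Q = 1,500: (29,010/1,500)×290 + (1,500/2)×2.7 = £5,608.60 + £2,025.00 = £7,633.60.
Excess = £7,633.60 − £6,740.15 = £893.45.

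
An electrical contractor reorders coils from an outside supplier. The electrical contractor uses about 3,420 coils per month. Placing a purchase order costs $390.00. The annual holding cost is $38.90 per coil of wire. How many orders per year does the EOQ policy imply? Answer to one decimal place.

N ≈ 45.2 orders per year

Annual demand D = 3,420 × 12 = 41,040.
Q* = √(2DS/H) = √(2 × 41,040 × 390 / 38.9) ≈ 907.14.
Orders per year = D / Q* = 41,040 / 907.14 ≈ 45.241.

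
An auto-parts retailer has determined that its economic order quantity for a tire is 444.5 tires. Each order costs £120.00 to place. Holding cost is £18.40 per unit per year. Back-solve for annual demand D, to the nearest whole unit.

D ≈ 15,148 tires per year

Invert the EOQ relation Q*² = 2DS/H.
From Q* = √(2DS/H): D = Q*²H / (2S) = 444.5² × 18.4 / (2 × 120) = 15147.819.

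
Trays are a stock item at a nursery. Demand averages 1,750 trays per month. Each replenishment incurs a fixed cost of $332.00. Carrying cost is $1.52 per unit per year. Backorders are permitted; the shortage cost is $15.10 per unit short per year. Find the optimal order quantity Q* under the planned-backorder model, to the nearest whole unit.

Q* ≈ 3,178 trays

Annual demand D = 1,750 × 12 = 21,000.
With planned backorders, Q* = √(2DS/H) · √((H+B)/B).
√(2DS/H) = √(2 × 21,000 × 332 / 1.52) = 3028.809.
√((H+B)/B) = √((1.52+15.1)/15.1) = 1.0491.
Q* ≈ 3177.598.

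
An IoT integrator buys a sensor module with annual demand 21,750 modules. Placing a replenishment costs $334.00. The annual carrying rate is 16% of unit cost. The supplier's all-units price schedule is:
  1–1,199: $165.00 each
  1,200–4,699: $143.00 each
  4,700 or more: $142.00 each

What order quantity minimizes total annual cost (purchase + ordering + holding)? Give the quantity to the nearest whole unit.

Holding cost per unit per year at price C is H = 0.16·C.
Candidates are each tier's EOQ (if it falls in that tier) and each price-break quantity.
EOQ at $165.00 = 741.8 (feasible in tier 1): TC = 21,750×$165.00 + (21,750/741.8)×334 + (741.8/2)×0.16×$165.00 = $3,608,334.83.
EOQ at $143.00 = 796.9 < 1200, so use break Q=1200: TC = 21,750×$143.00 + (21,750/1200.0)×334 + (1200.0/2)×0.16×$143.00 = $3,130,031.75.
EOQ at $142.00 = 799.7 < 4700, so use break Q=4700: TC = 21,750×$142.00 + (21,750/4700.0)×334 + (4700.0/2)×0.16×$142.00 = $3,143,437.64.
Lowest total cost is $3,130,031.75 at Q = 1200.0.

Q* ≈ 1,200 modules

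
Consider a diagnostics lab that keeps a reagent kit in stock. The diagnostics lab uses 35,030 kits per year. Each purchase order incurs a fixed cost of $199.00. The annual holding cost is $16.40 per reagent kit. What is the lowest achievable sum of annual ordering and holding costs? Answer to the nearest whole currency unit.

The optimal lot size = √(2DS/H) = √(2 × 35,030 × 199 / 16.4) ≈ 922.02.
At Q*, ordering cost (D/Q*)S equals holding cost (Q*/2)H, each = √(DSH/2).
Minimum total = √(2DSH) = √(2 × 35,030 × 199 × 16.4) ≈ 15121.105.

TC* ≈ $15,121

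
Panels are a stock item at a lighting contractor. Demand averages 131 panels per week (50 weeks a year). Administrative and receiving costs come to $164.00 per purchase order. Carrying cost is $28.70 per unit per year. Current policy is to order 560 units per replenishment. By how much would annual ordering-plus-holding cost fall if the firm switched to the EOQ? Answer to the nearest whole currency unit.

Annual demand D = 131 × 50 = 6,550.
EOQ = √(2DS/H) = √(2 × 6,550 × 164 / 28.7) ≈ 273.60.
Cost at Q* = (D/Q*)S + (Q*/2)H = √(2DSH) ≈ $7,852.33.
Cost at Q = 560: (6,550/560)×164 + (560/2)×28.7 = $1,918.21 + $8,036.00 = $9,954.21.
Excess = $9,954.21 − $7,852.33 = $2,101.88.

Extra cost ≈ $2,102 per year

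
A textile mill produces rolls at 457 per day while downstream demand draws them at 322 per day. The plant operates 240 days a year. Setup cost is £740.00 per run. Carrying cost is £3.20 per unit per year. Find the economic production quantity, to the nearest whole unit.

Annual demand D = 322 × 240 = 77,280.
Production build-up factor (1 − d/p) = 1 − 322/457 = 0.2954.
Q* = √(2DS / (H(1 − d/p))) = √(2 × 77,280 × 740 / (3.2 × 0.2954)).
= √(114,374,400 / 0.9453) ≈ 10999.695.

Q* ≈ 11,000 rolls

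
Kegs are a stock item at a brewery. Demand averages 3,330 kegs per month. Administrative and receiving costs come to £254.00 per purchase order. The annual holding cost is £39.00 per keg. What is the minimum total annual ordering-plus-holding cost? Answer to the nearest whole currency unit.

Annual demand D = 3,330 × 12 = 39,960.
EOQ = √(2DS/H) = √(2 × 39,960 × 254 / 39) ≈ 721.46.
At the optimum the two cost components are equal, so total cost = 2·(Q*/2)H = Q*·H.
Minimum total = √(2DSH) = √(2 × 39,960 × 254 × 39) ≈ 28136.942.

TC* ≈ £28,137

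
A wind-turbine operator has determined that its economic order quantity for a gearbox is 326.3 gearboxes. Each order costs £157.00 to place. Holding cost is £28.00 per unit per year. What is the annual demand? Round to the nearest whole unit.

D ≈ 9,494 gearboxes per year

Squaring Q* = √(2DS/H) gives Q*² = 2DS/H.
From Q* = √(2DS/H): D = Q*²H / (2S) = 326.3² × 28 / (2 × 157) = 9494.291.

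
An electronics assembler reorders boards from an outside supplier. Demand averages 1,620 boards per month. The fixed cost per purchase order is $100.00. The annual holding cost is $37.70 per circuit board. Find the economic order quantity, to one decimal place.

Annual demand D = 1,620 × 12 = 19,440.
EOQ = √(2DS / H) = √(2 × 19,440 × 100 / 37.7).
= √(3,888,000 / 37.7) = √103,129.9735 ≈ 321.139.

Q* ≈ 321.1 boards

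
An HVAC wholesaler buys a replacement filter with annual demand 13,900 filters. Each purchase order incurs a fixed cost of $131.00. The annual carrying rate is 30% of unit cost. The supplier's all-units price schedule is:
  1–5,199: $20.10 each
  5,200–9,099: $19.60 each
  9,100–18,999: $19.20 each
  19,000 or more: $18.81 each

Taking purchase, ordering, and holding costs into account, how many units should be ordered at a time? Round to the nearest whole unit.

Q* ≈ 777 filters

Holding cost per unit per year at price C is H = 0.30·C.
Evaluate total cost at each tier's feasible EOQ or, if the EOQ is below the tier, at the tier's minimum quantity.
EOQ at $20.10 = 777.1 (feasible in tier 1): TC = 13,900×$20.10 + (13,900/777.1)×131 + (777.1/2)×0.30×$20.10 = $284,076.16.
EOQ at $19.60 = 787.0 < 5200, so use break Q=5200: TC = 13,900×$19.60 + (13,900/5200.0)×131 + (5200.0/2)×0.30×$19.60 = $288,078.17.
EOQ at $19.20 = 795.1 < 9100, so use break Q=9100: TC = 13,900×$19.20 + (13,900/9100.0)×131 + (9100.0/2)×0.30×$19.20 = $293,288.10.
EOQ at $18.81 = 803.3 < 19000, so use break Q=19000: TC = 13,900×$18.81 + (13,900/19000.0)×131 + (19000.0/2)×0.30×$18.81 = $315,163.34.
Lowest total cost is $284,076.16 at Q = 777.1.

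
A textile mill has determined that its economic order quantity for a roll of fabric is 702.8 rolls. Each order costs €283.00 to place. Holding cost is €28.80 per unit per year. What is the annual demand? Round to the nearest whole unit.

Squaring Q* = √(2DS/H) gives Q*² = 2DS/H.
From Q* = √(2DS/H): D = Q*²H / (2S) = 702.8² × 28.8 / (2 × 283) = 25132.724.

D ≈ 25,133 rolls per year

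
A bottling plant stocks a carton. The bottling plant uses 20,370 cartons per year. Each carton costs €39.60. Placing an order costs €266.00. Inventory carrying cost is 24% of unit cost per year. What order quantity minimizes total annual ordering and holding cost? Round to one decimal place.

Holding cost H = 0.24 × €39.60 = €9.5040 per unit per year.
EOQ = √(2DS / H) = √(2 × 20,370 × 266 / 9.504).
= √(10,836,840 / 9.504) = √1,140,239.899 ≈ 1067.820.

Q* ≈ 1,067.8 cartons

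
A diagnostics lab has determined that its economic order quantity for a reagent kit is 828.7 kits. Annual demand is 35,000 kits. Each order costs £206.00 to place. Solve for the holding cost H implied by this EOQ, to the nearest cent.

H ≈ £21.00

Squaring Q* = √(2DS/H) gives Q*² = 2DS/H.
From Q* = √(2DS/H): H = 2DS / Q*² = 2 × 35,000 × 206 / 828.7² = 20.9976.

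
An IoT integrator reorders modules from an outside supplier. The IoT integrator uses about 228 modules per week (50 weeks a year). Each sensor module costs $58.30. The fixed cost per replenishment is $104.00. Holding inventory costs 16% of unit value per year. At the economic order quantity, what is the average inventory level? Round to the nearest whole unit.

Annual demand D = 228 × 50 = 11,400.
Holding cost H = 0.16 × $58.30 = $9.3280 per unit per year.
Q* = √(2DS/H) = √(2 × 11,400 × 104 / 9.328) ≈ 504.18.
Average inventory = Q*/2 ≈ 504.18 / 2 = 252.092.

Average inventory ≈ 252 modules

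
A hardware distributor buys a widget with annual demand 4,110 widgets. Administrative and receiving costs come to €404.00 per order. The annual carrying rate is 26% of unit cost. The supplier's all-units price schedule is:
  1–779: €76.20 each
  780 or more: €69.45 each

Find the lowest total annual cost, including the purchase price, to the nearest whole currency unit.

Holding cost per unit per year at price C is H = 0.26·C.
Candidates are each tier's EOQ (if it falls in that tier) and each price-break quantity.
EOQ at €76.20 = 409.4 (feasible in tier 1): TC = 4,110×€76.20 + (4,110/409.4)×404 + (409.4/2)×0.26×€76.20 = €321,293.31.
EOQ at €69.45 = 428.8 < 780, so use break Q=780: TC = 4,110×€69.45 + (4,110/780.0)×404 + (780.0/2)×0.26×€69.45 = €294,610.50.
Lowest total cost among the candidates is at Q = 780.0.

TC* ≈ €294,610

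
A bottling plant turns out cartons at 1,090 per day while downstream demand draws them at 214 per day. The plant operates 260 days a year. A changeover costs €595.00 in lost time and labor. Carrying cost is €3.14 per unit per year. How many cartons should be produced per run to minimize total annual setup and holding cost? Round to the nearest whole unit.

Annual demand D = 214 × 260 = 55,640.
Production build-up factor (1 − d/p) = 1 − 214/1,090 = 0.8037.
Q* = √(2DS / (H(1 − d/p))) = √(2 × 55,640 × 595 / (3.14 × 0.8037)).
= √(66,211,600 / 2.5235) ≈ 5122.281.

Q* ≈ 5,122 cartons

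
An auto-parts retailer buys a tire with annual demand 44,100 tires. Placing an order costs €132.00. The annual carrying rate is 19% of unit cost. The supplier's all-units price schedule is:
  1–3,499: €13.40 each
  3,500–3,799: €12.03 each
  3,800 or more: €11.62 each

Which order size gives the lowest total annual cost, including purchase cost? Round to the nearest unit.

Q* ≈ 3,800 tires

Holding cost per unit per year at price C is H = 0.19·C.
Evaluate total cost at each tier's feasible EOQ or, if the EOQ is below the tier, at the tier's minimum quantity.
EOQ at €13.40 = 2138.4 (feasible in tier 1): TC = 44,100×€13.40 + (44,100/2138.4)×132 + (2138.4/2)×0.19×€13.40 = €596,384.41.
EOQ at €12.03 = 2256.9 < 3500, so use break Q=3500: TC = 44,100×€12.03 + (44,100/3500.0)×132 + (3500.0/2)×0.19×€12.03 = €536,186.17.
EOQ at €11.62 = 2296.4 < 3800, so use break Q=3800: TC = 44,100×€11.62 + (44,100/3800.0)×132 + (3800.0/2)×0.19×€11.62 = €518,168.71.
Lowest total cost is €518,168.71 at Q = 3800.0.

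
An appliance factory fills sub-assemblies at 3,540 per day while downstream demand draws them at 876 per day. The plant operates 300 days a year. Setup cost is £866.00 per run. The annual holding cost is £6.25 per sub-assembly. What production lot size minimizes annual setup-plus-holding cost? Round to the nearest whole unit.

Annual demand D = 876 × 300 = 262,800.
Production build-up factor (1 − d/p) = 1 − 876/3,540 = 0.7525.
Q* = √(2DS / (H(1 − d/p))) = √(2 × 262,800 × 866 / (6.25 × 0.7525)).
= √(455,169,600 / 4.7034) ≈ 9837.418.

Q* ≈ 9,837 sub-assemblies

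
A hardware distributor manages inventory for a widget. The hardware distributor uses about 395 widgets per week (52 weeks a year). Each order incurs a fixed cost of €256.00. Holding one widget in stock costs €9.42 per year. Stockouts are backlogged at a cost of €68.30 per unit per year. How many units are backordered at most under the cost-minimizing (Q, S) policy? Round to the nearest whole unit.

S* ≈ 137 widgets

Annual demand D = 395 × 52 = 20,540.
With planned backorders, Q* = √(2DS/H) · √((H+B)/B).
√(2DS/H) = √(2 × 20,540 × 256 / 9.42) = 1056.598.
√((H+B)/B) = √((9.42+68.3)/68.3) = 1.0667.
Q* ≈ 1127.109.
S* = Q* · H/(H+B) = 1127.109 × 9.42/77.72 ≈ 136.610.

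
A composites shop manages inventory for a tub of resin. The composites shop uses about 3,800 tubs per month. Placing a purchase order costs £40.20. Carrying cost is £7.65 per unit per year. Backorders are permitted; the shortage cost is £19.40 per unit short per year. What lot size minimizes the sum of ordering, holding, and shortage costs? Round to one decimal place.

Annual demand D = 3,800 × 12 = 45,600.
With planned backorders, Q* = √(2DS/H) · √((H+B)/B).
√(2DS/H) = √(2 × 45,600 × 40.2 / 7.65) = 692.277.
√((H+B)/B) = √((7.65+19.4)/19.4) = 1.1808.
Q* ≈ 817.452.

Q* ≈ 817.5 tubs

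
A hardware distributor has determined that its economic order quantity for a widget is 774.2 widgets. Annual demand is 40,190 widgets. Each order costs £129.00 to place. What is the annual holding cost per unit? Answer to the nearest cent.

H ≈ £17.30

Squaring Q* = √(2DS/H) gives Q*² = 2DS/H.
From Q* = √(2DS/H): H = 2DS / Q*² = 2 × 40,190 × 129 / 774.2² = 17.2994.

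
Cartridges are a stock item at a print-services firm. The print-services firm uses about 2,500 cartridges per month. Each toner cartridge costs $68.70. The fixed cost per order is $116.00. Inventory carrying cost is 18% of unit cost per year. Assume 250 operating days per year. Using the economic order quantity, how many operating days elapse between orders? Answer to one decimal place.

T ≈ 6.3 days

Annual demand D = 2,500 × 12 = 30,000.
Holding cost H = 0.18 × $68.70 = $12.3660 per unit per year.
Q* = √(2DS/H) = √(2 × 30,000 × 116 / 12.366) ≈ 750.22.
Cycle time = Q*/D × 250 = 750.22 / 30,000 × 250 ≈ 6.252 days.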